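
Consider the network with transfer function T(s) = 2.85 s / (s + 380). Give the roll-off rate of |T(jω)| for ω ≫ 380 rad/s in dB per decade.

0 dB/decade

With 1 zero and 1 pole, the high-frequency asymptotic slope is 20 × (1 − 1) = 0 dB/decade.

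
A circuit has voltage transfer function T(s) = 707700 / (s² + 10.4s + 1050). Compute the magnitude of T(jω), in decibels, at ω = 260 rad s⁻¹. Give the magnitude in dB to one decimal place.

|(j260)² + 10.4(j260) + 1050| = |-66550 + j2704| = 6.66e+04
|T(j260)| = 707700 / 6.66e+04 = 10.625
20 log₁₀(10.625) = 20.53 dB

20.5 dB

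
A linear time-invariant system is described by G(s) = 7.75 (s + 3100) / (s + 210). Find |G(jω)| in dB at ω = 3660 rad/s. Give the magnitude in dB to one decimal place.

|j3660 + 3100| = √(3660² + 3100²) = 4796
|j3660 + 210| = √(3660² + 210²) = 3666
|G(j3660)| = 7.75 × 4796 / 3666 = 10.14
20 log₁₀(10.14) = 20.12 dB

20.1 dB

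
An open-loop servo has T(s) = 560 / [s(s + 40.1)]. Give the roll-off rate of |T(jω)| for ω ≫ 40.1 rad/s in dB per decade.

With 0 zeros and 2 poles, the high-frequency asymptotic slope is 20 × (0 − 2) = -40 dB/decade.

-40 dB/decade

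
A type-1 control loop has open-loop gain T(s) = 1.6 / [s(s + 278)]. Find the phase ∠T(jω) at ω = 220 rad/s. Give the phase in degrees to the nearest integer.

-128°

∠(j220 + 278) = arctan(220/278) = 38.36°
∠(j220) = 90.00°
∠T(j220) = − (38.36° + 90.00°) = -128.36°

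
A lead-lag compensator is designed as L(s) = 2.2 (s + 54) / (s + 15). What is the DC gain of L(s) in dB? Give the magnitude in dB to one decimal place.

L(0) = 2.2 × 54 / 15 = 7.92
20 log₁₀(7.92) = 17.97 dB

18.0 dB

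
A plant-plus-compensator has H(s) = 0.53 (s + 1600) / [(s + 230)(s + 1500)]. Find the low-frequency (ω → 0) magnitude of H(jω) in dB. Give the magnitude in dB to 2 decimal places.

-52.19 dB

H(0) = 0.53 × 1600 / (230 × 1500) = 0.002458
20 log₁₀(0.002458) = -52.188 dB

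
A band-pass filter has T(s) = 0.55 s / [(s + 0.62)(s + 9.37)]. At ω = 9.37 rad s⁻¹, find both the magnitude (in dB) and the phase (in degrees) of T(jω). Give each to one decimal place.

|j9.37| = 9.37
|j9.37 + 0.62| = √(9.37² + 0.62²) = 9.39
|j9.37 + 9.37| = √(9.37² + 9.37²) = 13.25
|T(j9.37)| = 0.55 × 9.37 / (9.39 × 13.25) = 0.041415
20 log₁₀(0.041415) = -27.66 dB
∠(j9.37) = 90.00°
∠(j9.37 + 0.62) = arctan(9.37/0.62) = 86.21°
∠(j9.37 + 9.37) = arctan(9.37/9.37) = 45.00°
∠T(j9.37) = 90.00° − (86.21° + 45.00°) = -41.21°

|T| = -27.7 dB, ∠T = -41.2°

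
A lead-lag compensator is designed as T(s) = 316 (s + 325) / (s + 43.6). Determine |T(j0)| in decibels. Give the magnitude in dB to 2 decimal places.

T(0) = 316 × 325 / 43.6 = 2355.5
20 log₁₀(2355.5) = 67.442 dB

67.44 dB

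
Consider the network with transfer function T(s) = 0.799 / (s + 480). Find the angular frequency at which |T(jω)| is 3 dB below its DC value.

For a single-pole low-pass, the −3 dB point is at the pole: ω = 480 rad s⁻¹.

480 rad s⁻¹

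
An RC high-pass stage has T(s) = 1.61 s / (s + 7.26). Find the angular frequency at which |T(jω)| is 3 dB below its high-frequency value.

7.26 rad s⁻¹

For a single-pole high-pass, the −3 dB point is at the pole: ω = 7.26 rad s⁻¹.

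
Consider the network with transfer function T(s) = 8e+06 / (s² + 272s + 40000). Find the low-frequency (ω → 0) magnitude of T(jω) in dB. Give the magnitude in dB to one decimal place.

46.0 dB

T(0) = 8e+06 / 40000 = 200
20 log₁₀(200) = 46.02 dB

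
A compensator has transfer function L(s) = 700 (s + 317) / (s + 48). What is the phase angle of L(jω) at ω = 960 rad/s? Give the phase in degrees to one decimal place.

∠(j960 + 317) = arctan(960/317) = 71.73°
∠(j960 + 48) = arctan(960/48) = 87.14°
∠L(j960) = 71.73° − 87.14° = -15.41°

-15.4°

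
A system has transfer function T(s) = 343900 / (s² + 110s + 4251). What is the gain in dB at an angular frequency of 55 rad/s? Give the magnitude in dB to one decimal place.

|(j55)² + 110(j55) + 4251| = |1226 + j6050| = 6173
|T(j55)| = 343900 / 6173 = 55.711
20 log₁₀(55.711) = 34.92 dB

34.9 dB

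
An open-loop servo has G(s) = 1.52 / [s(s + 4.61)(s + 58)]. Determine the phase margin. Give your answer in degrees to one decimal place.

Gain crossover: |G(jω)| = 1 at ω ≈ 0.00568 rad/s.
∠G(j0.00568) = −90° − arctan(0.00568/4.61) − arctan(0.00568/58) ≈ -90.08°
PM = 180° + (-90.08°) = 89.92°

89.9°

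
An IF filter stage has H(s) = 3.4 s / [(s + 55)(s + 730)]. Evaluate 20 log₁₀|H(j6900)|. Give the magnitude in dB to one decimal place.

-66.2 dB

|j6900| = 6900
|j6900 + 55| = √(6900² + 55²) = 6900
|j6900 + 730| = √(6900² + 730²) = 6939
|H(j6900)| = 3.4 × 6900 / (6900 × 6939) = 0.00049
20 log₁₀(0.00049) = -66.20 dB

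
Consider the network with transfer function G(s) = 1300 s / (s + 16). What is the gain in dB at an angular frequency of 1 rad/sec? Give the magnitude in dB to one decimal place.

|j1| = 1
|j1 + 16| = √(1² + 16²) = 16.03
|G(j1)| = 1300 × 1 / 16.03 = 81.092
20 log₁₀(81.092) = 38.18 dB

38.2 dB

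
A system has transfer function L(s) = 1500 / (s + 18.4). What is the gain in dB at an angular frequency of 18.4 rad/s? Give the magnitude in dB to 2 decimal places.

35.22 dB

|j18.4 + 18.4| = √(18.4² + 18.4²) = 26.02
|L(j18.4)| = 1500 / 26.02 = 57.645
20 log₁₀(57.645) = 35.215 dB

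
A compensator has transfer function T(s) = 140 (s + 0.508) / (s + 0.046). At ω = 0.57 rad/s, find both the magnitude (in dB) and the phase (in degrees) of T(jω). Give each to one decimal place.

|j0.57 + 0.508| = √(0.57² + 0.508²) = 0.7635
|j0.57 + 0.046| = √(0.57² + 0.046²) = 0.5719
|T(j0.57)| = 140 × 0.7635 / 0.5719 = 186.92
20 log₁₀(186.92) = 45.43 dB
∠(j0.57 + 0.508) = arctan(0.57/0.508) = 48.29°
∠(j0.57 + 0.046) = arctan(0.57/0.046) = 85.39°
∠T(j0.57) = 48.29° − 85.39° = -37.09°

|T| = 45.4 dB, ∠T = -37.1°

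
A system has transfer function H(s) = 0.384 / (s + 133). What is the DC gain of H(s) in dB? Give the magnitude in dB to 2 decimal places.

H(0) = 0.384 / 133 = 0.0028872
20 log₁₀(0.0028872) = -50.790 dB

-50.79 dB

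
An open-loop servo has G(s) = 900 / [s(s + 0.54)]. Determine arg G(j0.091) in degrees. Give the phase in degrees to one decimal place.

-99.6°

∠(j0.091 + 0.54) = arctan(0.091/0.54) = 9.57°
∠(j0.091) = 90.00°
∠G(j0.091) = − (9.57° + 90.00°) = -99.57°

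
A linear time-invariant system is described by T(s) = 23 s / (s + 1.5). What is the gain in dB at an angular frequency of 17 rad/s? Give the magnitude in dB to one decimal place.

27.2 dB

|j17| = 17
|j17 + 1.5| = √(17² + 1.5²) = 17.07
|T(j17)| = 23 × 17 / 17.07 = 22.911
20 log₁₀(22.911) = 27.20 dB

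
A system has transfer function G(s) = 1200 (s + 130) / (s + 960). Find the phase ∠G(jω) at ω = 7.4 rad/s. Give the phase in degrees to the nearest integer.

3 deg

∠(j7.4 + 130) = arctan(7.4/130) = 3.26°
∠(j7.4 + 960) = arctan(7.4/960) = 0.44°
∠G(j7.4) = 3.26° − 0.44° = 2.82°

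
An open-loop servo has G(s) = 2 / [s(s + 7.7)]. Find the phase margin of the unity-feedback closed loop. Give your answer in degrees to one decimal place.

88.1 deg

Gain crossover: |G(jω)| = 1 at ω ≈ 0.26 rad/s.
∠G(j0.26) = −90° − arctan(0.26/7.7) ≈ -91.93°
PM = 180° + (-91.93°) = 88.07°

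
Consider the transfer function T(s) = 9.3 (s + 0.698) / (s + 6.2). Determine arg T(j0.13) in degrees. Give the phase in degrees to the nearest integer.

∠(j0.13 + 0.698) = arctan(0.13/0.698) = 10.55°
∠(j0.13 + 6.2) = arctan(0.13/6.2) = 1.20°
∠T(j0.13) = 10.55° − 1.20° = 9.35°

9 deg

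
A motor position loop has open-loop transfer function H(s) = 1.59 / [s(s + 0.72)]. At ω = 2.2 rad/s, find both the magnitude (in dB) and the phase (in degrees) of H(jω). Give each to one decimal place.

|j2.2 + 0.72| = √(2.2² + 0.72²) = 2.315
|j2.2| = 2.2
|H(j2.2)| = 1.59 / (2.315 × 2.2) = 0.31222
20 log₁₀(0.31222) = -10.11 dB
∠(j2.2 + 0.72) = arctan(2.2/0.72) = 71.88°
∠(j2.2) = 90.00°
∠H(j2.2) = − (71.88° + 90.00°) = -161.88°

|H| = -10.1 dB, ∠H = -161.9 deg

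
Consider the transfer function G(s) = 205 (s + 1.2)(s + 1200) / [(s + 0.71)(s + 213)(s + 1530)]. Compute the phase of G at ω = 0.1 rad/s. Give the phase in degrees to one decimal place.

∠(j0.1 + 1.2) = arctan(0.1/1.2) = 4.76°
∠(j0.1 + 1200) = arctan(0.1/1200) = 0.00°
∠(j0.1 + 0.71) = arctan(0.1/0.71) = 8.02°
∠(j0.1 + 213) = arctan(0.1/213) = 0.03°
∠(j0.1 + 1530) = arctan(0.1/1530) = 0.00°
∠G(j0.1) = 4.76° + 0.00° − (8.02° + 0.03° + 0.00°) = -3.28°

-3.3°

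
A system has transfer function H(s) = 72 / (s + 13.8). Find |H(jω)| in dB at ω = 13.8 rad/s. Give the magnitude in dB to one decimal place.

|j13.8 + 13.8| = √(13.8² + 13.8²) = 19.52
|H(j13.8)| = 72 / 19.52 = 3.6893
20 log₁₀(3.6893) = 11.34 dB

11.3 dB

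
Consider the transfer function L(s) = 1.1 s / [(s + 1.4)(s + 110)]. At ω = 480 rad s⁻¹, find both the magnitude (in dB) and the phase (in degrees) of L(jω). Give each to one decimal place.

|L| = -53.0 dB, ∠L = -76.9°

|j480| = 480
|j480 + 1.4| = √(480² + 1.4²) = 480
|j480 + 110| = √(480² + 110²) = 492.4
|L(j480)| = 1.1 × 480 / (480 × 492.4) = 0.0022338
20 log₁₀(0.0022338) = -53.02 dB
∠(j480) = 90.00°
∠(j480 + 1.4) = arctan(480/1.4) = 89.83°
∠(j480 + 110) = arctan(480/110) = 77.09°
∠L(j480) = 90.00° − (89.83° + 77.09°) = -76.93°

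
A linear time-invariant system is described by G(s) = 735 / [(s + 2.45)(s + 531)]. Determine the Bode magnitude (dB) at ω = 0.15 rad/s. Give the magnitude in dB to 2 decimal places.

-4.98 dB

|j0.15 + 2.45| = √(0.15² + 2.45²) = 2.455
|j0.15 + 531| = √(0.15² + 531²) = 531
|G(j0.15)| = 735 / (2.455 × 531) = 0.56392
20 log₁₀(0.56392) = -4.976 dB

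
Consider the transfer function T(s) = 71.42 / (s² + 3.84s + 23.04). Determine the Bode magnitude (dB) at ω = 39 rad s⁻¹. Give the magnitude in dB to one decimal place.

-26.5 dB

|(j39)² + 3.84(j39) + 23.04| = |-1498 + j149.76| = 1505
|T(j39)| = 71.42 / 1505 = 0.047442
20 log₁₀(0.047442) = -26.48 dB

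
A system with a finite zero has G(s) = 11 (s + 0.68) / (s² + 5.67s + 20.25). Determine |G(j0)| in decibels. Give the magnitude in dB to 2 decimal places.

-8.65 dB

G(0) = 11 × 0.68 / 20.25 = 0.36938
20 log₁₀(0.36938) = -8.650 dB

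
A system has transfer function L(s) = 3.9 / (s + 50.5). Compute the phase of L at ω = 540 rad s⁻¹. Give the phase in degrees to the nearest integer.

-85 deg

∠(j540 + 50.5) = arctan(540/50.5) = 84.66°
∠L(j540) = −84.66° = -84.66°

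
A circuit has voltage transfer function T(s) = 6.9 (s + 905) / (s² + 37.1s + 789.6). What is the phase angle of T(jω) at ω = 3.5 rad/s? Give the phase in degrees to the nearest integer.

∠(j3.5 + 905) = arctan(3.5/905) = 0.22°
∠[(j3.5)² + 37.1(j3.5) + 789.6] = ∠[777.35 + j129.85] = 9.48°
∠T(j3.5) = 0.22° − 9.48° = -9.26°

-9°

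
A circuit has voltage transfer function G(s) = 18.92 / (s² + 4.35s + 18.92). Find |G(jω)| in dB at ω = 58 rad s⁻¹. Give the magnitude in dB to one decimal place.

-45.0 dB

|(j58)² + 4.35(j58) + 18.92| = |-3345.1 + j252.3| = 3355
|G(j58)| = 18.92 / 3355 = 0.00564
20 log₁₀(0.00564) = -44.97 dB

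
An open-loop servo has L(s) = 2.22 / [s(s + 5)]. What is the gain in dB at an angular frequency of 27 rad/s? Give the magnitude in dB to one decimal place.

|j27 + 5| = √(27² + 5²) = 27.46
|j27| = 27
|L(j27)| = 2.22 / (27.46 × 27) = 0.0029944
20 log₁₀(0.0029944) = -50.47 dB

-50.5 dB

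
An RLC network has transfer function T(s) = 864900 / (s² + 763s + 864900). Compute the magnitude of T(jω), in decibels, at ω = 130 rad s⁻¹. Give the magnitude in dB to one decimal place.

0.1 dB

|(j130)² + 763(j130) + 864900| = |8.48e+05 + j99190| = 8.538e+05
|T(j130)| = 864900 / 8.538e+05 = 1.013
20 log₁₀(1.013) = 0.11 dB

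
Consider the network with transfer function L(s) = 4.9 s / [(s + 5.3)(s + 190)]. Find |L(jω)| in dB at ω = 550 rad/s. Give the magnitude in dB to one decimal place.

|j550| = 550
|j550 + 5.3| = √(550² + 5.3²) = 550
|j550 + 190| = √(550² + 190²) = 581.9
|L(j550)| = 4.9 × 550 / (550 × 581.9) = 0.0084204
20 log₁₀(0.0084204) = -41.49 dB

-41.5 dB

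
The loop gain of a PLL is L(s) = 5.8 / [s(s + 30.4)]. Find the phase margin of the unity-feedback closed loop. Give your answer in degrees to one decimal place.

Gain crossover: |L(jω)| = 1 at ω ≈ 0.191 rad/sec.
∠L(j0.191) = −90° − arctan(0.191/30.4) ≈ -90.36°
PM = 180° + (-90.36°) = 89.64°

89.6°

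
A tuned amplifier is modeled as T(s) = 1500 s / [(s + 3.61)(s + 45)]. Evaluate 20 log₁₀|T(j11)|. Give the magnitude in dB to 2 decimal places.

29.76 dB

|j11| = 11
|j11 + 3.61| = √(11² + 3.61²) = 11.58
|j11 + 45| = √(11² + 45²) = 46.32
|T(j11)| = 1500 × 11 / (11.58 × 46.32) = 30.766
20 log₁₀(30.766) = 29.761 dB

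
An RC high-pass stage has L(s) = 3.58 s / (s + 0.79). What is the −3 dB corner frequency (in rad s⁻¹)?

For a single-pole high-pass, the −3 dB point is at the pole: ω = 0.79 rad s⁻¹.

0.79 rad s⁻¹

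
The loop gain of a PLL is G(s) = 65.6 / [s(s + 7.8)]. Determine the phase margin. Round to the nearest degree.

50°

Gain crossover: |G(jω)| = 1 at ω ≈ 6.47 rad/s.
∠G(j6.47) = −90° − arctan(6.47/7.8) ≈ -129.69°
PM = 180° + (-129.69°) = 50.31°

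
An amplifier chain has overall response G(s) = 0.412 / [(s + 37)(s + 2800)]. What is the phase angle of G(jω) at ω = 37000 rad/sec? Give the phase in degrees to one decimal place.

-175.6°

∠(j37000 + 37) = arctan(37000/37) = 89.94°
∠(j37000 + 2800) = arctan(37000/2800) = 85.67°
∠G(j37000) = − (89.94° + 85.67°) = -175.62°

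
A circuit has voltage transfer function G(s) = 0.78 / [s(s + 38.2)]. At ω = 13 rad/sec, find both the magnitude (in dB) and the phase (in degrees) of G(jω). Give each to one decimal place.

|j13 + 38.2| = √(13² + 38.2²) = 40.35
|j13| = 13
|G(j13)| = 0.78 / (40.35 × 13) = 0.0014869
20 log₁₀(0.0014869) = -56.55 dB
∠(j13 + 38.2) = arctan(13/38.2) = 18.79°
∠(j13) = 90.00°
∠G(j13) = − (18.79° + 90.00°) = -108.79°

|G| = -56.6 dB, ∠G = -108.8°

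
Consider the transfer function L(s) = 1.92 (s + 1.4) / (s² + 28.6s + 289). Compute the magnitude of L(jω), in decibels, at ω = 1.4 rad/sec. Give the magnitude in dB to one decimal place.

-37.6 dB

|j1.4 + 1.4| = √(1.4² + 1.4²) = 1.98
|(j1.4)² + 28.6(j1.4) + 289| = |287.04 + j40.04| = 289.8
|L(j1.4)| = 1.92 × 1.98 / 289.8 = 0.013116
20 log₁₀(0.013116) = -37.64 dB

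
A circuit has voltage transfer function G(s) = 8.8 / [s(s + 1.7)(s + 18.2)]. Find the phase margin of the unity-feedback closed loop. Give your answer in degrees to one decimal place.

Gain crossover: |G(jω)| = 1 at ω ≈ 0.281 rad/sec.
∠G(j0.281) = −90° − arctan(0.281/1.7) − arctan(0.281/18.2) ≈ -100.26°
PM = 180° + (-100.26°) = 79.74°

79.7°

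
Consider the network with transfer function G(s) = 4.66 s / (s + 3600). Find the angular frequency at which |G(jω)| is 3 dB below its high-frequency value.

3600 rad s⁻¹

For a single-pole high-pass, the −3 dB point is at the pole: ω = 3600 rad s⁻¹.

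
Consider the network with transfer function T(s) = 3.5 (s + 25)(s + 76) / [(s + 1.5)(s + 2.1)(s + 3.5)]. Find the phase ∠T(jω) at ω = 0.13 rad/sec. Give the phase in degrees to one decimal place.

-10.2°

∠(j0.13 + 25) = arctan(0.13/25) = 0.30°
∠(j0.13 + 76) = arctan(0.13/76) = 0.10°
∠(j0.13 + 1.5) = arctan(0.13/1.5) = 4.95°
∠(j0.13 + 2.1) = arctan(0.13/2.1) = 3.54°
∠(j0.13 + 3.5) = arctan(0.13/3.5) = 2.13°
∠T(j0.13) = 0.30° + 0.10° − (4.95° + 3.54° + 2.13°) = -10.23°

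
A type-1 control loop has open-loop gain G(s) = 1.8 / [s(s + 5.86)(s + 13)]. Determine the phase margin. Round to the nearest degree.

Gain crossover: |G(jω)| = 1 at ω ≈ 0.0236 rad s⁻¹.
∠G(j0.0236) = −90° − arctan(0.0236/5.86) − arctan(0.0236/13) ≈ -90.34°
PM = 180° + (-90.34°) = 89.66°

90°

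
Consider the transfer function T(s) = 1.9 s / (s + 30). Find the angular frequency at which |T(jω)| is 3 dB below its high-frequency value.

For a single-pole high-pass, the −3 dB point is at the pole: ω = 30 rad/s.

30 rad/s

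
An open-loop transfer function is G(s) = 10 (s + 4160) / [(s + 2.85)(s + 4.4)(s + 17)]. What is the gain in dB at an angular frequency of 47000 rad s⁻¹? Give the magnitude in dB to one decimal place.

-166.9 dB

|j47000 + 4160| = √(47000² + 4160²) = 4.718e+04
|j47000 + 2.85| = √(47000² + 2.85²) = 4.7e+04
|j47000 + 4.4| = √(47000² + 4.4²) = 4.7e+04
|j47000 + 17| = √(47000² + 17²) = 4.7e+04
|G(j47000)| = 10 × 4.718e+04 / (4.7e+04 × 4.7e+04 × 4.7e+04) = 4.5446e-09
20 log₁₀(4.5446e-09) = -166.85 dB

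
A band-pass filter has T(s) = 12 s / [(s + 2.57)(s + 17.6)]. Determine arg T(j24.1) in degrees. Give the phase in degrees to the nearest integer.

-48°

∠(j24.1) = 90.00°
∠(j24.1 + 2.57) = arctan(24.1/2.57) = 83.91°
∠(j24.1 + 17.6) = arctan(24.1/17.6) = 53.86°
∠T(j24.1) = 90.00° − (83.91° + 53.86°) = -47.77°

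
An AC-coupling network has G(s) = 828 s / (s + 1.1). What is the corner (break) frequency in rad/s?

1.1 rad/s

The single real pole at s = −1.1 gives a corner at ω = 1.1 rad/s.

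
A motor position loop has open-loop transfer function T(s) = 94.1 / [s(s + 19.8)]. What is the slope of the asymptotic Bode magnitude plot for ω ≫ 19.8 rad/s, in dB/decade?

-40 dB/decade

With 0 zeros and 2 poles, the high-frequency asymptotic slope is 20 × (0 − 2) = -40 dB/decade.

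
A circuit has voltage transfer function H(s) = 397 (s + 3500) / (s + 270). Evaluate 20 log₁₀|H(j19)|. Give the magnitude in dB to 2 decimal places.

|j19 + 3500| = √(19² + 3500²) = 3500
|j19 + 270| = √(19² + 270²) = 270.7
|H(j19)| = 397 × 3500 / 270.7 = 5133.7
20 log₁₀(5133.7) = 74.209 dB

74.21 dB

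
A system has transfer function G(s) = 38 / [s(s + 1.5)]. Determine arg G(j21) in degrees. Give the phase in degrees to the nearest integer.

∠(j21 + 1.5) = arctan(21/1.5) = 85.91°
∠(j21) = 90.00°
∠G(j21) = − (85.91° + 90.00°) = -175.91°

-176°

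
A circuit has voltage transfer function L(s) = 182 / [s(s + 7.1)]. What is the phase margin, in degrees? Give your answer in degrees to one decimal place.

Gain crossover: |L(jω)| = 1 at ω ≈ 12.6 rad/s.
∠L(j12.6) = −90° − arctan(12.6/7.1) ≈ -150.58°
PM = 180° + (-150.58°) = 29.42°

29.4 deg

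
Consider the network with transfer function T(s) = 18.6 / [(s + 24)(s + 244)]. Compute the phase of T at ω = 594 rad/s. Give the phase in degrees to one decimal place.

-155.4°

∠(j594 + 24) = arctan(594/24) = 87.69°
∠(j594 + 244) = arctan(594/244) = 67.67°
∠T(j594) = − (87.69° + 67.67°) = -155.35°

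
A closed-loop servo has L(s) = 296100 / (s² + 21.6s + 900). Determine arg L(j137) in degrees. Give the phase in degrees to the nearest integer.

-171 deg

∠[(j137)² + 21.6(j137) + 900] = ∠[-17869 + j2959.2] = 170.60°
∠L(j137) = −170.60° = -170.60°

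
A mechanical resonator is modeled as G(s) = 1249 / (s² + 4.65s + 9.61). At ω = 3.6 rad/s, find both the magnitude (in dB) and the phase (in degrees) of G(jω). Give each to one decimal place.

|G| = 37.3 dB, ∠G = -101.3°

|(j3.6)² + 4.65(j3.6) + 9.61| = |-3.35 + j16.74| = 17.07
|G(j3.6)| = 1249 / 17.07 = 73.161
20 log₁₀(73.161) = 37.29 dB
∠[(j3.6)² + 4.65(j3.6) + 9.61] = ∠[-3.35 + j16.74] = 101.32°
∠G(j3.6) = −101.32° = -101.32°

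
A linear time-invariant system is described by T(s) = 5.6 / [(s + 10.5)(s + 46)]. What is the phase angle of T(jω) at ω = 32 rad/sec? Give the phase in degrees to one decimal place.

-106.7°

∠(j32 + 10.5) = arctan(32/10.5) = 71.83°
∠(j32 + 46) = arctan(32/46) = 34.82°
∠T(j32) = − (71.83° + 34.82°) = -106.66°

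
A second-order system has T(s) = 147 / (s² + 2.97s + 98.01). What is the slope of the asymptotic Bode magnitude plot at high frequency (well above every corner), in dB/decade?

-40 dB/decade

With 0 zeros and 2 poles, the high-frequency asymptotic slope is 20 × (0 − 2) = -40 dB/decade.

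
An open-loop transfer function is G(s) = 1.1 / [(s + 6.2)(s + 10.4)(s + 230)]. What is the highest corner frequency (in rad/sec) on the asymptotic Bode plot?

230 rad/sec

Break frequencies occur at each pole and zero magnitude: 6.2 rad/sec, 10.4 rad/sec, 230 rad/sec.
The highest is 230 rad/sec.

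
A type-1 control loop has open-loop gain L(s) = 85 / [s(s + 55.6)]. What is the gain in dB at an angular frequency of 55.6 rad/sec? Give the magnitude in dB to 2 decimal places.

|j55.6 + 55.6| = √(55.6² + 55.6²) = 78.63
|j55.6| = 55.6
|L(j55.6)| = 85 / (78.63 × 55.6) = 0.019443
20 log₁₀(0.019443) = -34.225 dB

-34.22 dB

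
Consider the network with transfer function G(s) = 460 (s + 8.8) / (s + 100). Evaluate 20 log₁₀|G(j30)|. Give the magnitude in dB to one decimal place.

42.8 dB

|j30 + 8.8| = √(30² + 8.8²) = 31.26
|j30 + 100| = √(30² + 100²) = 104.4
|G(j30)| = 460 × 31.26 / 104.4 = 137.75
20 log₁₀(137.75) = 42.78 dB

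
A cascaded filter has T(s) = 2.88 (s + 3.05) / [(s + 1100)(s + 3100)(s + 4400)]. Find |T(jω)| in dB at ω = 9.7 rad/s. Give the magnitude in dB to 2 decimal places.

-174.19 dB

|j9.7 + 3.05| = √(9.7² + 3.05²) = 10.17
|j9.7 + 1100| = √(9.7² + 1100²) = 1100
|j9.7 + 3100| = √(9.7² + 3100²) = 3100
|j9.7 + 4400| = √(9.7² + 4400²) = 4400
|T(j9.7)| = 2.88 × 10.17 / (1100 × 3100 × 4400) = 1.9517e-09
20 log₁₀(1.9517e-09) = -174.192 dB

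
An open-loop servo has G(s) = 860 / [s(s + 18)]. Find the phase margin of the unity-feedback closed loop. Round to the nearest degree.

Gain crossover: |G(jω)| = 1 at ω ≈ 26.7 rad s⁻¹.
∠G(j26.7) = −90° − arctan(26.7/18) ≈ -146.02°
PM = 180° + (-146.02°) = 33.98°

34 deg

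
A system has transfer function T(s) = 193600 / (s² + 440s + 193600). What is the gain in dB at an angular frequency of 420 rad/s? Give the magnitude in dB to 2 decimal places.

0.37 dB

|(j420)² + 440(j420) + 193600| = |17200 + j1.848e+05| = 1.856e+05
|T(j420)| = 193600 / 1.856e+05 = 1.0431
20 log₁₀(1.0431) = 0.367 dB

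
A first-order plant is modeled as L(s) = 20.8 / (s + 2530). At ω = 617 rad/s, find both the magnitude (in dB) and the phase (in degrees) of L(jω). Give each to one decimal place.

|j617 + 2530| = √(617² + 2530²) = 2604
|L(j617)| = 20.8 / 2604 = 0.0079873
20 log₁₀(0.0079873) = -41.95 dB
∠(j617 + 2530) = arctan(617/2530) = 13.71°
∠L(j617) = −13.71° = -13.71°

|L| = -42.0 dB, ∠L = -13.7°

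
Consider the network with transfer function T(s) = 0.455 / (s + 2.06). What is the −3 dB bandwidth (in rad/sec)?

2.06 rad/sec

For a single-pole low-pass, the −3 dB point is at the pole: ω = 2.06 rad/sec.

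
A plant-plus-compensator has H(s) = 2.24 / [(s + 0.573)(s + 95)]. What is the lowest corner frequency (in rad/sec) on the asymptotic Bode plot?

Break frequencies occur at each pole and zero magnitude: 0.573 rad/sec, 95 rad/sec.
The lowest is 0.573 rad/sec.

0.573 rad/sec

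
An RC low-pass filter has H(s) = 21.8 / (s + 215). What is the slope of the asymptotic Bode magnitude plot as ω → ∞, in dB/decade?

-20 dB/decade

With 0 zeros and 1 pole, the high-frequency asymptotic slope is 20 × (0 − 1) = -20 dB/decade.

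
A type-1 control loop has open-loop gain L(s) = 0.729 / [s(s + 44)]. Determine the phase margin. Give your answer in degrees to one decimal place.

Gain crossover: |L(jω)| = 1 at ω ≈ 0.0166 rad/s.
∠L(j0.0166) = −90° − arctan(0.0166/44) ≈ -90.02°
PM = 180° + (-90.02°) = 89.98°

90.0 deg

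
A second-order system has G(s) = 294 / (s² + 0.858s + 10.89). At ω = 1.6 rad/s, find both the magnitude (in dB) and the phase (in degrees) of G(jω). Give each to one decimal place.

|G| = 30.8 dB, ∠G = -9.4°

|(j1.6)² + 0.858(j1.6) + 10.89| = |8.33 + j1.3728| = 8.442
|G(j1.6)| = 294 / 8.442 = 34.824
20 log₁₀(34.824) = 30.84 dB
∠[(j1.6)² + 0.858(j1.6) + 10.89] = ∠[8.33 + j1.3728] = 9.36°
∠G(j1.6) = −9.36° = -9.36°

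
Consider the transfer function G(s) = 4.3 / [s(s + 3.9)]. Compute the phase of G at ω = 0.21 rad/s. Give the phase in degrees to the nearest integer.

-93°

∠(j0.21 + 3.9) = arctan(0.21/3.9) = 3.08°
∠(j0.21) = 90.00°
∠G(j0.21) = − (3.08° + 90.00°) = -93.08°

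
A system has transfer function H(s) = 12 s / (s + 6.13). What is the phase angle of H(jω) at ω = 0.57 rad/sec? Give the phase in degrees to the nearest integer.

85 deg

∠(j0.57) = 90.00°
∠(j0.57 + 6.13) = arctan(0.57/6.13) = 5.31°
∠H(j0.57) = 90.00° − 5.31° = 84.69°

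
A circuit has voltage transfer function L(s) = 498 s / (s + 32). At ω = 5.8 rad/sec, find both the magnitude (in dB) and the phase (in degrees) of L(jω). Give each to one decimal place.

|j5.8| = 5.8
|j5.8 + 32| = √(5.8² + 32²) = 32.52
|L(j5.8)| = 498 × 5.8 / 32.52 = 88.815
20 log₁₀(88.815) = 38.97 dB
∠(j5.8) = 90.00°
∠(j5.8 + 32) = arctan(5.8/32) = 10.27°
∠L(j5.8) = 90.00° − 10.27° = 79.73°

|L| = 39.0 dB, ∠L = 79.7°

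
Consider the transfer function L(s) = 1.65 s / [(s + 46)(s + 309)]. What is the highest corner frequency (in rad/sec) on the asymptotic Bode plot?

309 rad/sec

Break frequencies occur at each pole and zero magnitude: 46 rad/sec, 309 rad/sec.
The highest is 309 rad/sec.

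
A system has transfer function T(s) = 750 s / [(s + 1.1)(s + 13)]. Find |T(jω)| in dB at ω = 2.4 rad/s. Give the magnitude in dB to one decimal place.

34.2 dB

|j2.4| = 2.4
|j2.4 + 1.1| = √(2.4² + 1.1²) = 2.64
|j2.4 + 13| = √(2.4² + 13²) = 13.22
|T(j2.4)| = 750 × 2.4 / (2.64 × 13.22) = 51.575
20 log₁₀(51.575) = 34.25 dB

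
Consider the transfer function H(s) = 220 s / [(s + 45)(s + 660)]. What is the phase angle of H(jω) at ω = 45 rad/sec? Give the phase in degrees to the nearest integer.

41°

∠(j45) = 90.00°
∠(j45 + 45) = arctan(45/45) = 45.00°
∠(j45 + 660) = arctan(45/660) = 3.90°
∠H(j45) = 90.00° − (45.00° + 3.90°) = 41.10°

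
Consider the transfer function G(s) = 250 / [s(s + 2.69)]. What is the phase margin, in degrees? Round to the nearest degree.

Gain crossover: |G(jω)| = 1 at ω ≈ 15.7 rad s⁻¹.
∠G(j15.7) = −90° − arctan(15.7/2.69) ≈ -170.28°
PM = 180° + (-170.28°) = 9.72°

10°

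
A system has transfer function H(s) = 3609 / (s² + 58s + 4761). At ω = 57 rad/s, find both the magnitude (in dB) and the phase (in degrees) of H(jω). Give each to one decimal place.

|H| = -0.1 dB, ∠H = -65.4 deg

|(j57)² + 58(j57) + 4761| = |1512 + j3306| = 3635
|H(j57)| = 3609 / 3635 = 0.99275
20 log₁₀(0.99275) = -0.06 dB
∠[(j57)² + 58(j57) + 4761] = ∠[1512 + j3306] = 65.42°
∠H(j57) = −65.42° = -65.42°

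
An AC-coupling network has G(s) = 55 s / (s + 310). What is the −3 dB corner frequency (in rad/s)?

310 rad/s

For a single-pole high-pass, the −3 dB point is at the pole: ω = 310 rad/s.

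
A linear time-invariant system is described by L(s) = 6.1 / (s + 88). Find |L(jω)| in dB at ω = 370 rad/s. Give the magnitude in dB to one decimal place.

-35.9 dB

|j370 + 88| = √(370² + 88²) = 380.3
|L(j370)| = 6.1 / 380.3 = 0.016039
20 log₁₀(0.016039) = -35.90 dB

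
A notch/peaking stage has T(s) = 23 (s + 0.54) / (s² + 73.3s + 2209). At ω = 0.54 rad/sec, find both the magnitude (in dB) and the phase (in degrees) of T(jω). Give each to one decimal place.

|T| = -42.0 dB, ∠T = 44.0°

|j0.54 + 0.54| = √(0.54² + 0.54²) = 0.7637
|(j0.54)² + 73.3(j0.54) + 2209| = |2208.7 + j39.582| = 2209
|T(j0.54)| = 23 × 0.7637 / 2209 = 0.0079511
20 log₁₀(0.0079511) = -41.99 dB
∠(j0.54 + 0.54) = arctan(0.54/0.54) = 45.00°
∠[(j0.54)² + 73.3(j0.54) + 2209] = ∠[2208.7 + j39.582] = 1.03°
∠T(j0.54) = 45.00° − 1.03° = 43.97°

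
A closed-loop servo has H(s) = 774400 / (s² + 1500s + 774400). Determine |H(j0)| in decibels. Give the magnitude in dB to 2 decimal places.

0.00 dB

H(0) = 774400 / 774400 = 1
20 log₁₀(1) = 0.000 dB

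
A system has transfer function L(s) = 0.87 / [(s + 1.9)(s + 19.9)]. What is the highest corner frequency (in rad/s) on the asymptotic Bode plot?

19.9 rad/s

Break frequencies occur at each pole and zero magnitude: 1.9 rad/s, 19.9 rad/s.
The highest is 19.9 rad/s.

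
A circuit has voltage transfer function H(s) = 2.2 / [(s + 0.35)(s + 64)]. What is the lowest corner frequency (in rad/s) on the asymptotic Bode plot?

Break frequencies occur at each pole and zero magnitude: 0.35 rad/s, 64 rad/s.
The lowest is 0.35 rad/s.

0.35 rad/s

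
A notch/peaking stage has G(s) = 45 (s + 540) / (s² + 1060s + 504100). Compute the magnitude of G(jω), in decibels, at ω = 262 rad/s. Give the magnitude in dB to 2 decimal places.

|j262 + 540| = √(262² + 540²) = 600.2
|(j262)² + 1060(j262) + 504100| = |4.3546e+05 + j2.7772e+05| = 5.165e+05
|G(j262)| = 45 × 600.2 / 5.165e+05 = 0.052295
20 log₁₀(0.052295) = -25.631 dB

-25.63 dB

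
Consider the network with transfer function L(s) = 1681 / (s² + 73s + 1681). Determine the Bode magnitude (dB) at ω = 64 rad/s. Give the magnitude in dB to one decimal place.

|(j64)² + 73(j64) + 1681| = |-2415 + j4672| = 5259
|L(j64)| = 1681 / 5259 = 0.31963
20 log₁₀(0.31963) = -9.91 dB

-9.9 dB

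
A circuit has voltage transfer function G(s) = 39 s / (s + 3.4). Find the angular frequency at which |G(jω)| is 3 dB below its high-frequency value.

For a single-pole high-pass, the −3 dB point is at the pole: ω = 3.4 rad/s.

3.4 rad/s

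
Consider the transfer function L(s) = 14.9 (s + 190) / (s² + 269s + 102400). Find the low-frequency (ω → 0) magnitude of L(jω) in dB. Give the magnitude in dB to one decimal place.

-31.2 dB

L(0) = 14.9 × 190 / 102400 = 0.027646
20 log₁₀(0.027646) = -31.17 dB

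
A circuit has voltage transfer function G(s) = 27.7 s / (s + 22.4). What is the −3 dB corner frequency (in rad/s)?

22.4 rad/s

For a single-pole high-pass, the −3 dB point is at the pole: ω = 22.4 rad/s.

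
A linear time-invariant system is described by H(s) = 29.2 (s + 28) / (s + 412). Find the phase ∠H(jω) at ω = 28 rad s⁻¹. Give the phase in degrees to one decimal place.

∠(j28 + 28) = arctan(28/28) = 45.00°
∠(j28 + 412) = arctan(28/412) = 3.89°
∠H(j28) = 45.00° − 3.89° = 41.11°

41.1°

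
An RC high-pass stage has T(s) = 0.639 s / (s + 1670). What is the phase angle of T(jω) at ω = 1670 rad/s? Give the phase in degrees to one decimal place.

45.0°

∠(j1670) = 90.00°
∠(j1670 + 1670) = arctan(1670/1670) = 45.00°
∠T(j1670) = 90.00° − 45.00° = 45.00°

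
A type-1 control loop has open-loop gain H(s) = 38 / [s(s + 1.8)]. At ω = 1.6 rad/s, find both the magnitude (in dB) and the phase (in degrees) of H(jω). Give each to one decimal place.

|H| = 19.9 dB, ∠H = -131.6°

|j1.6 + 1.8| = √(1.6² + 1.8²) = 2.408
|j1.6| = 1.6
|H(j1.6)| = 38 / (2.408 × 1.6) = 9.8617
20 log₁₀(9.8617) = 19.88 dB
∠(j1.6 + 1.8) = arctan(1.6/1.8) = 41.63°
∠(j1.6) = 90.00°
∠H(j1.6) = − (41.63° + 90.00°) = -131.63°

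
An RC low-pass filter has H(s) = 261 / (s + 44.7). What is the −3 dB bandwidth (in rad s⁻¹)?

For a single-pole low-pass, the −3 dB point is at the pole: ω = 44.7 rad s⁻¹.

44.7 rad s⁻¹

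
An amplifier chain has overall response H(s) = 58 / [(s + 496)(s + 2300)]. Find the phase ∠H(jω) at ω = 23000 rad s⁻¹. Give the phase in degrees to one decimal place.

∠(j23000 + 496) = arctan(23000/496) = 88.76°
∠(j23000 + 2300) = arctan(23000/2300) = 84.29°
∠H(j23000) = − (88.76° + 84.29°) = -173.05°

-173.1 deg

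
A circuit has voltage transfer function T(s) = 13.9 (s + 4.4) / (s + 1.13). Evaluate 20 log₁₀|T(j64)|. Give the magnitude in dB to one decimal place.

|j64 + 4.4| = √(64² + 4.4²) = 64.15
|j64 + 1.13| = √(64² + 1.13²) = 64.01
|T(j64)| = 13.9 × 64.15 / 64.01 = 13.931
20 log₁₀(13.931) = 22.88 dB

22.9 dB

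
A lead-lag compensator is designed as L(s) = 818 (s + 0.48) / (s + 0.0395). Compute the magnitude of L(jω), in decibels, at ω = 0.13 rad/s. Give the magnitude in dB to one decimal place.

|j0.13 + 0.48| = √(0.13² + 0.48²) = 0.4973
|j0.13 + 0.0395| = √(0.13² + 0.0395²) = 0.1359
|L(j0.13)| = 818 × 0.4973 / 0.1359 = 2994
20 log₁₀(2994) = 69.52 dB

69.5 dB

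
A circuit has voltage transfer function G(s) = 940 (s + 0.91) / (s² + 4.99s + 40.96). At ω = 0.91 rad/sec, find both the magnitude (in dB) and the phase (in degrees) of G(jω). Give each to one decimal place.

|j0.91 + 0.91| = √(0.91² + 0.91²) = 1.287
|(j0.91)² + 4.99(j0.91) + 40.96| = |40.132 + j4.5409| = 40.39
|G(j0.91)| = 940 × 1.287 / 40.39 = 29.952
20 log₁₀(29.952) = 29.53 dB
∠(j0.91 + 0.91) = arctan(0.91/0.91) = 45.00°
∠[(j0.91)² + 4.99(j0.91) + 40.96] = ∠[40.132 + j4.5409] = 6.46°
∠G(j0.91) = 45.00° − 6.46° = 38.54°

|G| = 29.5 dB, ∠G = 38.5°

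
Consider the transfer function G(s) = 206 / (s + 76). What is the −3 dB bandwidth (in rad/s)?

For a single-pole low-pass, the −3 dB point is at the pole: ω = 76 rad/s.

76 rad/s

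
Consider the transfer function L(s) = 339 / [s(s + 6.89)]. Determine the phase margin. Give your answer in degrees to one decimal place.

Gain crossover: |L(jω)| = 1 at ω ≈ 17.8 rad/s.
∠L(j17.8) = −90° − arctan(17.8/6.89) ≈ -158.82°
PM = 180° + (-158.82°) = 21.18°

21.2°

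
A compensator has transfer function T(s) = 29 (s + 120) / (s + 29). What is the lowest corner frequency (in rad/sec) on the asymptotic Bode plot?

Break frequencies occur at each pole and zero magnitude: 29 rad/sec, 120 rad/sec.
The lowest is 29 rad/sec.

29 rad/sec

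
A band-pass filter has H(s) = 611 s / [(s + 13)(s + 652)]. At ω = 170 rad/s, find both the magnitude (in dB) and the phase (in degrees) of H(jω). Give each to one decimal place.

|j170| = 170
|j170 + 13| = √(170² + 13²) = 170.5
|j170 + 652| = √(170² + 652²) = 673.8
|H(j170)| = 611 × 170 / (170.5 × 673.8) = 0.90416
20 log₁₀(0.90416) = -0.88 dB
∠(j170) = 90.00°
∠(j170 + 13) = arctan(170/13) = 85.63°
∠(j170 + 652) = arctan(170/652) = 14.61°
∠H(j170) = 90.00° − (85.63° + 14.61°) = -10.24°

|H| = -0.9 dB, ∠H = -10.2°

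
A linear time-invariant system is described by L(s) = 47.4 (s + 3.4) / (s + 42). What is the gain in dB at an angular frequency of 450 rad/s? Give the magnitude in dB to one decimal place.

|j450 + 3.4| = √(450² + 3.4²) = 450
|j450 + 42| = √(450² + 42²) = 452
|L(j450)| = 47.4 × 450 / 452 = 47.196
20 log₁₀(47.196) = 33.48 dB

33.5 dB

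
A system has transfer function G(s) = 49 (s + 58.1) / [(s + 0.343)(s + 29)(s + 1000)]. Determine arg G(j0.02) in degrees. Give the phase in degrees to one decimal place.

∠(j0.02 + 58.1) = arctan(0.02/58.1) = 0.02°
∠(j0.02 + 0.343) = arctan(0.02/0.343) = 3.34°
∠(j0.02 + 29) = arctan(0.02/29) = 0.04°
∠(j0.02 + 1000) = arctan(0.02/1000) = 0.00°
∠G(j0.02) = 0.02° − (3.34° + 0.04° + 0.00°) = -3.36°

-3.4°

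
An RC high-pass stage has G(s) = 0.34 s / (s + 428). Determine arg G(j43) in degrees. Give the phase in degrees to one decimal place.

∠(j43) = 90.00°
∠(j43 + 428) = arctan(43/428) = 5.74°
∠G(j43) = 90.00° − 5.74° = 84.26°

84.3°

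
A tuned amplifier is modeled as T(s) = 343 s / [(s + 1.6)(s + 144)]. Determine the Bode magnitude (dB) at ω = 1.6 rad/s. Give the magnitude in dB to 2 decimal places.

|j1.6| = 1.6
|j1.6 + 1.6| = √(1.6² + 1.6²) = 2.263
|j1.6 + 144| = √(1.6² + 144²) = 144
|T(j1.6)| = 343 × 1.6 / (2.263 × 144) = 1.6842
20 log₁₀(1.6842) = 4.528 dB

4.53 dB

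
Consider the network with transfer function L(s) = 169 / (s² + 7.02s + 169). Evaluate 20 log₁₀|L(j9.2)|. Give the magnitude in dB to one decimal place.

|(j9.2)² + 7.02(j9.2) + 169| = |84.36 + j64.584| = 106.2
|L(j9.2)| = 169 / 106.2 = 1.5907
20 log₁₀(1.5907) = 4.03 dB

4.0 dB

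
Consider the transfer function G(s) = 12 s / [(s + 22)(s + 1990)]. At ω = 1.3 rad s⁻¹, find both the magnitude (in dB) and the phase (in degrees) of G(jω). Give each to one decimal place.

|j1.3| = 1.3
|j1.3 + 22| = √(1.3² + 22²) = 22.04
|j1.3 + 1990| = √(1.3² + 1990²) = 1990
|G(j1.3)| = 12 × 1.3 / (22.04 × 1990) = 0.00035571
20 log₁₀(0.00035571) = -68.98 dB
∠(j1.3) = 90.00°
∠(j1.3 + 22) = arctan(1.3/22) = 3.38°
∠(j1.3 + 1990) = arctan(1.3/1990) = 0.04°
∠G(j1.3) = 90.00° − (3.38° + 0.04°) = 86.58°

|G| = -69.0 dB, ∠G = 86.6 deg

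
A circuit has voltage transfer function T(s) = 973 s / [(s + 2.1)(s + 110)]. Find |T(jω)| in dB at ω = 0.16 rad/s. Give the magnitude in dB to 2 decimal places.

-3.45 dB

|j0.16| = 0.16
|j0.16 + 2.1| = √(0.16² + 2.1²) = 2.106
|j0.16 + 110| = √(0.16² + 110²) = 110
|T(j0.16)| = 973 × 0.16 / (2.106 × 110) = 0.67199
20 log₁₀(0.67199) = -3.453 dB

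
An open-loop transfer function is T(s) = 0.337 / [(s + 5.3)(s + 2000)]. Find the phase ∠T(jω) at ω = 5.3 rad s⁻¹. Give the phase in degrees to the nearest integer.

∠(j5.3 + 5.3) = arctan(5.3/5.3) = 45.00°
∠(j5.3 + 2000) = arctan(5.3/2000) = 0.15°
∠T(j5.3) = − (45.00° + 0.15°) = -45.15°

-45°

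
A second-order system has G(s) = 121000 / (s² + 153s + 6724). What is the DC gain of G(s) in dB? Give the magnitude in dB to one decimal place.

G(0) = 121000 / 6724 = 17.995
20 log₁₀(17.995) = 25.10 dB

25.1 dB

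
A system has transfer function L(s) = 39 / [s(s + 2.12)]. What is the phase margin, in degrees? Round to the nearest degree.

Gain crossover: |L(jω)| = 1 at ω ≈ 6.07 rad/sec.
∠L(j6.07) = −90° − arctan(6.07/2.12) ≈ -160.74°
PM = 180° + (-160.74°) = 19.26°

19°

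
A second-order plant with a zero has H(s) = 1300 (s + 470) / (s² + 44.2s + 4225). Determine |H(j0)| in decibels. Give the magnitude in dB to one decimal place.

H(0) = 1300 × 470 / 4225 = 144.62
20 log₁₀(144.62) = 43.20 dB

43.2 dB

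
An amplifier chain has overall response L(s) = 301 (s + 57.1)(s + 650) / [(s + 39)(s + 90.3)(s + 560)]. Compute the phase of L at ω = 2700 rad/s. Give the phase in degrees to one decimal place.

∠(j2700 + 57.1) = arctan(2700/57.1) = 88.79°
∠(j2700 + 650) = arctan(2700/650) = 76.46°
∠(j2700 + 39) = arctan(2700/39) = 89.17°
∠(j2700 + 90.3) = arctan(2700/90.3) = 88.08°
∠(j2700 + 560) = arctan(2700/560) = 78.28°
∠L(j2700) = 88.79° + 76.46° − (89.17° + 88.08° + 78.28°) = -90.29°

-90.3 deg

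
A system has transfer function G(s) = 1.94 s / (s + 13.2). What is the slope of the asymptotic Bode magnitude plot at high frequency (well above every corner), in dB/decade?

0 dB/decade

With 1 zero and 1 pole, the high-frequency asymptotic slope is 20 × (1 − 1) = 0 dB/decade.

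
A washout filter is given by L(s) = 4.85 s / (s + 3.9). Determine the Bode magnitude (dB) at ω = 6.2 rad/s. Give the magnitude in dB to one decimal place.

|j6.2| = 6.2
|j6.2 + 3.9| = √(6.2² + 3.9²) = 7.325
|L(j6.2)| = 4.85 × 6.2 / 7.325 = 4.1053
20 log₁₀(4.1053) = 12.27 dB

12.3 dB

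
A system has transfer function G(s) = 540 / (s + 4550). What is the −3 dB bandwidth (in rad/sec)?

4550 rad/sec

For a single-pole low-pass, the −3 dB point is at the pole: ω = 4550 rad/sec.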